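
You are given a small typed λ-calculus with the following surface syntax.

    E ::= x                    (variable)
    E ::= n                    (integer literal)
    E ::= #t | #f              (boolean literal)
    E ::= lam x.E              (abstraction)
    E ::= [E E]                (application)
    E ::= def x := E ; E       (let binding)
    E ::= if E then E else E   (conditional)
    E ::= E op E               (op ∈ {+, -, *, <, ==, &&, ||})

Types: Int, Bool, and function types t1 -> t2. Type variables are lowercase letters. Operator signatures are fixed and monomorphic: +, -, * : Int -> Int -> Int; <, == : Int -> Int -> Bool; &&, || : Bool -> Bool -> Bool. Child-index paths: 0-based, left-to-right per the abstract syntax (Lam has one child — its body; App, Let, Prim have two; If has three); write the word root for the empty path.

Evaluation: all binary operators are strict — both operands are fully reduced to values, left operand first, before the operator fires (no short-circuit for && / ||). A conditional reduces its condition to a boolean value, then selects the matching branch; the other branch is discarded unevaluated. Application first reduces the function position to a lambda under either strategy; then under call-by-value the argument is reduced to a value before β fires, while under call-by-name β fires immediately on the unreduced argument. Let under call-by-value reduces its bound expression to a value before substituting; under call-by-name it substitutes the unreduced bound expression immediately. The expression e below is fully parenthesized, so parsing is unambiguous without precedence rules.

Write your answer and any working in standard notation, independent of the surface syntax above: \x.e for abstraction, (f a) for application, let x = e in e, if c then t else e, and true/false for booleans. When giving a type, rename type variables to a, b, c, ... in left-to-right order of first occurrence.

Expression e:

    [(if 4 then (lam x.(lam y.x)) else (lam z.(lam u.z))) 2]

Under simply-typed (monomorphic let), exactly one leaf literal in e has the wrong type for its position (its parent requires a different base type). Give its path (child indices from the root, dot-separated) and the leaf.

Answer: 0.0 : 4

Working:
  unify Int ~ Bool
  FAIL: mismatch Int ~ Bool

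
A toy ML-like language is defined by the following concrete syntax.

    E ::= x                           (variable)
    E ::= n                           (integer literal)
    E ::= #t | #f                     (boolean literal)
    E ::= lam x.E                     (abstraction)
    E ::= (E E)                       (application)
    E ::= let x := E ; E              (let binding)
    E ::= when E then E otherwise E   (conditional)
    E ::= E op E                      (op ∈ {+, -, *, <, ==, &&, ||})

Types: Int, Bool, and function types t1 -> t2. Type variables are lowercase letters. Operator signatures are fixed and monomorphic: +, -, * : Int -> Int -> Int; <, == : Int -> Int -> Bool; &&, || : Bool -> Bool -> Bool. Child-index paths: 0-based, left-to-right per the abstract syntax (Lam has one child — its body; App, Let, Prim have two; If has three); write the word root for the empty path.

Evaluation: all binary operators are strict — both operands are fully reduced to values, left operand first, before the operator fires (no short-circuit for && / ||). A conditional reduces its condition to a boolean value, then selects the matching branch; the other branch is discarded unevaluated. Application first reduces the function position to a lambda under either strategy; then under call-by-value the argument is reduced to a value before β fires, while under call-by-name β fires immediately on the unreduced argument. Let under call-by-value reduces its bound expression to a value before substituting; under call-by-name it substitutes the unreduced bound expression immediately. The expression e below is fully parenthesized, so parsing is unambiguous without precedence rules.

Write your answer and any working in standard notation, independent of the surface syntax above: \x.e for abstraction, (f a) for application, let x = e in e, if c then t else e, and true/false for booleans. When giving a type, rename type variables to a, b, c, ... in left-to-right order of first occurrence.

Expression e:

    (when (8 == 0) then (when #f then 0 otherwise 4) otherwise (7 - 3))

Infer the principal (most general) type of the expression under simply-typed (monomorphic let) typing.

Working:
  unify Int ~ Int
  unify Int ~ Int
  unify Bool ~ Bool
  unify Bool ~ Bool
  unify Int ~ Int
  unify Int ~ Int
  unify Int ~ Int
  unify Int ~ Int

Answer: Int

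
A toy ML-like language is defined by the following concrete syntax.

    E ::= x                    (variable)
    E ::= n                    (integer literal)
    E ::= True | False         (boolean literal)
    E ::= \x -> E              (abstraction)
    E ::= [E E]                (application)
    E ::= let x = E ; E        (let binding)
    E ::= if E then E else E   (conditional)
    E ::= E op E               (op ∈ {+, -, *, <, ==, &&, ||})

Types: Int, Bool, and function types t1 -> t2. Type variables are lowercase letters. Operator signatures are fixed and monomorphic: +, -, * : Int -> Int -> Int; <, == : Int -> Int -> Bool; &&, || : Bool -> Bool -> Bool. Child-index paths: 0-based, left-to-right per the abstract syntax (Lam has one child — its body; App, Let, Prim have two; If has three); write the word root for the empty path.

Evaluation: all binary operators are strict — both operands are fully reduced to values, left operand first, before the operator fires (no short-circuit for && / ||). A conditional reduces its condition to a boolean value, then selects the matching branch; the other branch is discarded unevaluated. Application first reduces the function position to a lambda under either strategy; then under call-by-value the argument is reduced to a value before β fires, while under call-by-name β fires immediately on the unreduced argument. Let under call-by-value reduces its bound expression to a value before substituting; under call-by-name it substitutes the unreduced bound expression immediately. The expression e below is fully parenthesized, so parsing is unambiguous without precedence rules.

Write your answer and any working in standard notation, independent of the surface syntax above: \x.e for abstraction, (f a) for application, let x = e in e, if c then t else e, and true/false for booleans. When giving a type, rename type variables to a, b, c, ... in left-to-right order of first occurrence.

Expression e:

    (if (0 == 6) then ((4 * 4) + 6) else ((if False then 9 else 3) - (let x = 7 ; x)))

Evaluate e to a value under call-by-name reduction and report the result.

Answer: -4

Working:
step 0: (if (0 == 6) then ((4 * 4) + 6) else ((if false then 9 else 3) - (let x = 7 in x)))
step 1: [delta@0] (if false then ((4 * 4) + 6) else ((if false then 9 else 3) - (let x = 7 in x)))
step 2: [if@root] ((if false then 9 else 3) - (let x = 7 in x))
step 3: [if@0] (3 - (let x = 7 in x))
step 4: [let@1] (3 - 7)
step 5: [delta@root] -4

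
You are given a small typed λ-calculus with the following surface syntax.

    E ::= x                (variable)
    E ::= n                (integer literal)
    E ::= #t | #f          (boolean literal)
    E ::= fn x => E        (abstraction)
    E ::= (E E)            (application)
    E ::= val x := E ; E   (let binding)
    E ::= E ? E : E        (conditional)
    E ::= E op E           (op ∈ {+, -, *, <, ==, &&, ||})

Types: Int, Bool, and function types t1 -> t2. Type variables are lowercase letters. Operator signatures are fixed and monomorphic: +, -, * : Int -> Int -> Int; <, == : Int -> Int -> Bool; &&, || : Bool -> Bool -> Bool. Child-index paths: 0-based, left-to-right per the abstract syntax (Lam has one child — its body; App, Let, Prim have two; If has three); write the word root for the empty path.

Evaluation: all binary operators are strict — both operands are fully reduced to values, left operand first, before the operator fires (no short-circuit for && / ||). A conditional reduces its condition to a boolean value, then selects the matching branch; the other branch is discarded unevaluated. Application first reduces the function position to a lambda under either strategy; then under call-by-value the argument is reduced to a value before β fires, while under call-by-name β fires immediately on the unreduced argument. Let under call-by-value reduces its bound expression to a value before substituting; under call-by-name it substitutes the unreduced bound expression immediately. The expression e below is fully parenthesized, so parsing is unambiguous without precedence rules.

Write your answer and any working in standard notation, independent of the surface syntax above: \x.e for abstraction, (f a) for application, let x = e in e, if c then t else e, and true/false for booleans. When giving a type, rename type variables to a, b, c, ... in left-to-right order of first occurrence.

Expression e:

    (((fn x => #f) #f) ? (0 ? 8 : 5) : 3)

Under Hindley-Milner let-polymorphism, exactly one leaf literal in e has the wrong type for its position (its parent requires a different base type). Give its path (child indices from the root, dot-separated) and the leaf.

Derivation:
\x._ : a -> Bool
  unify a -> Bool ~ Bool -> b
  unify a ~ Bool
  unify Bool ~ b
_ _ : Bool
  unify Bool ~ Bool
  unify Int ~ Bool
  FAIL: mismatch Int ~ Bool

Answer: 1.0 : 0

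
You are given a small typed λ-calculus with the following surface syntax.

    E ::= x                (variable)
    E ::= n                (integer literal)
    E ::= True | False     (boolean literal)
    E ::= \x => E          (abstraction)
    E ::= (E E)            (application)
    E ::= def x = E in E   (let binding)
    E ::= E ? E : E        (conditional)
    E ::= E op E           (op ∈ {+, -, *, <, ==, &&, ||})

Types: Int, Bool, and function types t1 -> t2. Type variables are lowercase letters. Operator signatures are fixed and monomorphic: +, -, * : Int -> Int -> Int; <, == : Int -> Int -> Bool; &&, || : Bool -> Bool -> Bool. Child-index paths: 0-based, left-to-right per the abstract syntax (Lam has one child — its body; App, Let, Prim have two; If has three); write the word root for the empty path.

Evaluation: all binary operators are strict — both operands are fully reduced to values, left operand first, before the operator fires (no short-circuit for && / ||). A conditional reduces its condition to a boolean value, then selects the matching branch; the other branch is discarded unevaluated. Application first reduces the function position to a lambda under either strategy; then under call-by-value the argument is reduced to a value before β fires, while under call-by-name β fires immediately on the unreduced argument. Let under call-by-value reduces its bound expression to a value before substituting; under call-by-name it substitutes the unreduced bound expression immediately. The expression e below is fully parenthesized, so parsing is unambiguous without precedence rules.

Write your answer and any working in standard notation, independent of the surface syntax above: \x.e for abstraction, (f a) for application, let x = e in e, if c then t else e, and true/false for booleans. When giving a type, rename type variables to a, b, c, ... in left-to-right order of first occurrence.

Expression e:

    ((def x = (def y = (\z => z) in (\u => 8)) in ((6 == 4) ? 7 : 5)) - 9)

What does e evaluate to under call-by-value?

Answer: -4

Derivation:
step 0: ((let x = (let y = (\z.z) in (\u.8)) in (if (6 == 4) then 7 else 5)) - 9)
step 1: [let@0.0] ((let x = (\u.8) in (if (6 == 4) then 7 else 5)) - 9)
step 2: [let@0] ((if (6 == 4) then 7 else 5) - 9)
step 3: [delta@0.0] ((if false then 7 else 5) - 9)
step 4: [if@0] (5 - 9)
step 5: [delta@root] -4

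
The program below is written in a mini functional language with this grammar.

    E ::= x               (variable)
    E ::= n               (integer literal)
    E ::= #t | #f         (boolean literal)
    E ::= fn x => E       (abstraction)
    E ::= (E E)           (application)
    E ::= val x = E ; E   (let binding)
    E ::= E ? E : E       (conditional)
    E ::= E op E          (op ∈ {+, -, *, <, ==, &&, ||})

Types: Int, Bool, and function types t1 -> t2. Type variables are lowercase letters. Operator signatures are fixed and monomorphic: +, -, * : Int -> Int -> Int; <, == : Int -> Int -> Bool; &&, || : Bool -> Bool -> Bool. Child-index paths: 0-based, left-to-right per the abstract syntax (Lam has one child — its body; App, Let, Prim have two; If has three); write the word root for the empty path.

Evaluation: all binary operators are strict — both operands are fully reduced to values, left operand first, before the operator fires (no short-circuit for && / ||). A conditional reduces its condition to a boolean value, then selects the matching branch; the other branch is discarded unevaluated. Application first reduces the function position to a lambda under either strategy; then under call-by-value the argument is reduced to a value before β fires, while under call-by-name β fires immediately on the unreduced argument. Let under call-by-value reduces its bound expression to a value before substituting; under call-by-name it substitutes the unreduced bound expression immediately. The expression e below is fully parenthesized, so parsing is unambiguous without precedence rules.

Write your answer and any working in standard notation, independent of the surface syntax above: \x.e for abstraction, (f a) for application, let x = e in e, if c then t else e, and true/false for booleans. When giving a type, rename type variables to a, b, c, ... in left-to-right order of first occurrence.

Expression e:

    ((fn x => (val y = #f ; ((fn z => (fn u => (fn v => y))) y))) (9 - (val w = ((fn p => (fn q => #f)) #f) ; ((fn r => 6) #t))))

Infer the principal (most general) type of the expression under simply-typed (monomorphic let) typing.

Trace:
let y : Bool
y : Bool
\v._ : d -> Bool
\u._ : c -> d -> Bool
\z._ : b -> c -> d -> Bool
y : Bool
  unify b -> c -> d -> Bool ~ Bool -> e
  unify b ~ Bool
  unify c -> d -> Bool ~ e
_ _ : c -> d -> Bool
\x._ : a -> c -> d -> Bool
  unify Int ~ Int
\q._ : g -> Bool
\p._ : f -> g -> Bool
  unify f -> g -> Bool ~ Bool -> h
  unify f ~ Bool
  unify g -> Bool ~ h
_ _ : g -> Bool
let w : g -> Bool
\r._ : i -> Int
  unify i -> Int ~ Bool -> j
  unify i ~ Bool
  unify Int ~ j
_ _ : Int
  unify Int ~ Int
  unify a -> c -> d -> Bool ~ Int -> k
  unify a ~ Int
  unify c -> d -> Bool ~ k
_ _ : c -> d -> Bool

Answer: a -> b -> Bool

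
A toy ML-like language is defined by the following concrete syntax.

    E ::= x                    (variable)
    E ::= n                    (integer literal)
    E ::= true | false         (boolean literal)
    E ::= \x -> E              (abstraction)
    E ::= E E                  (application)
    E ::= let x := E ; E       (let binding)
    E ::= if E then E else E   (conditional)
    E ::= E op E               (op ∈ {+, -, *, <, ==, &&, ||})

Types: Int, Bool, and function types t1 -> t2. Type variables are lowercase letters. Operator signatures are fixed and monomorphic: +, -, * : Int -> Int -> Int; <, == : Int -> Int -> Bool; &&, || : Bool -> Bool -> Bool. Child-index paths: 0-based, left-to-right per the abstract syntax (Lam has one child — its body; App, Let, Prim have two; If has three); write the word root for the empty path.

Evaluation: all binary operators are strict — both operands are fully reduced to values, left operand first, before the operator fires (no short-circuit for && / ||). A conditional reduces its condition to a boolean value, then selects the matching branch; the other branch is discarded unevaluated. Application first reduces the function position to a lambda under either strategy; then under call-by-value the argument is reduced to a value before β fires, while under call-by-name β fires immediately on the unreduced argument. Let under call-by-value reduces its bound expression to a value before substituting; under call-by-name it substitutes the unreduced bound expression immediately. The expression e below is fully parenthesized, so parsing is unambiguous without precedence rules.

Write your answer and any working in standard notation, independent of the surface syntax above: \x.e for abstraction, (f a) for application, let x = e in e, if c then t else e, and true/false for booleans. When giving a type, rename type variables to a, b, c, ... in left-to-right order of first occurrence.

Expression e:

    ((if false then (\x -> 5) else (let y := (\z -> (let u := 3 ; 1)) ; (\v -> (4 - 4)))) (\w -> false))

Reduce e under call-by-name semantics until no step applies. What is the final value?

Working:
step 0: ((if false then (\x.5) else (let y = (\z.(let u = 3 in 1)) in (\v.(4 - 4)))) (\w.false))
step 1: [if@0] ((let y = (\z.(let u = 3 in 1)) in (\v.(4 - 4))) (\w.false))
step 2: [let@0] ((\v.(4 - 4)) (\w.false))
step 3: [beta@root] (4 - 4)
step 4: [delta@root] 0

Answer: 0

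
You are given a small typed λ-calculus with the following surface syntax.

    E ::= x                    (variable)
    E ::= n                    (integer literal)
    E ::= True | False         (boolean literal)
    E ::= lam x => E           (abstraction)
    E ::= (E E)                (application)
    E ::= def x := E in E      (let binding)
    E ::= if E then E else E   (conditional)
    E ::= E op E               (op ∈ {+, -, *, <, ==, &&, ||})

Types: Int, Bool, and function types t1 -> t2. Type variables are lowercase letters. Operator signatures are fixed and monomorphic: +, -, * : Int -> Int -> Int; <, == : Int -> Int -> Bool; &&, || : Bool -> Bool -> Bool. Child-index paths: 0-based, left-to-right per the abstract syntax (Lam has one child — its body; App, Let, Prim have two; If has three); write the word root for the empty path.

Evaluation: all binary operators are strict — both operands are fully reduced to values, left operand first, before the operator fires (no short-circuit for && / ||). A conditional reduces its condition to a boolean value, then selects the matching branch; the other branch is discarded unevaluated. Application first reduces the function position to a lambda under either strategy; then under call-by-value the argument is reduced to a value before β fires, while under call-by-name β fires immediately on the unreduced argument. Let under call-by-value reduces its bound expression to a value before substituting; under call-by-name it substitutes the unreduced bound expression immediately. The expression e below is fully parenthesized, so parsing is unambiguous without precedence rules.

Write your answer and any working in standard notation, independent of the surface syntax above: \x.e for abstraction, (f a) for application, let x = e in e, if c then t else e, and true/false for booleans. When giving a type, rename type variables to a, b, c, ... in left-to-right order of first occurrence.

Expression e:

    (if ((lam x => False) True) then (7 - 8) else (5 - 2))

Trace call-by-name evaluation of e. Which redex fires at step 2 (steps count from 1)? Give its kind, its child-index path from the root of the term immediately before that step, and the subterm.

Trace:
step 0: (if ((\x.false) true) then (7 - 8) else (5 - 2))
step 1: [beta@0] (if false then (7 - 8) else (5 - 2))
step 2: [if@root] (5 - 2)

Answer: if at root : (if false then (7 - 8) else (5 - 2))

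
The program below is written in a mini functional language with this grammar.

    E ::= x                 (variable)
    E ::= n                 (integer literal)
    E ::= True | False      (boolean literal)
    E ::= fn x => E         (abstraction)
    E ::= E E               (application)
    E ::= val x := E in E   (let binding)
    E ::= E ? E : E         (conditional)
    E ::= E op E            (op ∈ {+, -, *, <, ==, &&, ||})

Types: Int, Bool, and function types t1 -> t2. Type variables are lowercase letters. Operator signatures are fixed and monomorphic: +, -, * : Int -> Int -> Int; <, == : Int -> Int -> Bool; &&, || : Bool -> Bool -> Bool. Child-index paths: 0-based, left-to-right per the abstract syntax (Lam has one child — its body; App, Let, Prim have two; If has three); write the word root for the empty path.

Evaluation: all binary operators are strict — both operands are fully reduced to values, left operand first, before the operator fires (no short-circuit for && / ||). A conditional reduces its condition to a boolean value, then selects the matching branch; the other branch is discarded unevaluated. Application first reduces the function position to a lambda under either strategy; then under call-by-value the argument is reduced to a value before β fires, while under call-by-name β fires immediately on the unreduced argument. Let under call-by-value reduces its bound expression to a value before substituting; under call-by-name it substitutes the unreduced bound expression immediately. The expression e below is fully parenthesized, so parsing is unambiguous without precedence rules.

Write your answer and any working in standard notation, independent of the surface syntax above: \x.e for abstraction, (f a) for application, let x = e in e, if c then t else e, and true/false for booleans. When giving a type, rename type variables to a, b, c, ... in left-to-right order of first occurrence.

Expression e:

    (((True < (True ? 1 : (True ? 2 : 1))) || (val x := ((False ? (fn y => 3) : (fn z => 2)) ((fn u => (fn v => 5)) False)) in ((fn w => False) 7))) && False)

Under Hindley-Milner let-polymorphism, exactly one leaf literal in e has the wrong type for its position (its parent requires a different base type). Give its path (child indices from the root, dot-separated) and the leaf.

Working:
  unify Bool ~ Int
  FAIL: mismatch Bool ~ Int

Answer: 0.0.0 : true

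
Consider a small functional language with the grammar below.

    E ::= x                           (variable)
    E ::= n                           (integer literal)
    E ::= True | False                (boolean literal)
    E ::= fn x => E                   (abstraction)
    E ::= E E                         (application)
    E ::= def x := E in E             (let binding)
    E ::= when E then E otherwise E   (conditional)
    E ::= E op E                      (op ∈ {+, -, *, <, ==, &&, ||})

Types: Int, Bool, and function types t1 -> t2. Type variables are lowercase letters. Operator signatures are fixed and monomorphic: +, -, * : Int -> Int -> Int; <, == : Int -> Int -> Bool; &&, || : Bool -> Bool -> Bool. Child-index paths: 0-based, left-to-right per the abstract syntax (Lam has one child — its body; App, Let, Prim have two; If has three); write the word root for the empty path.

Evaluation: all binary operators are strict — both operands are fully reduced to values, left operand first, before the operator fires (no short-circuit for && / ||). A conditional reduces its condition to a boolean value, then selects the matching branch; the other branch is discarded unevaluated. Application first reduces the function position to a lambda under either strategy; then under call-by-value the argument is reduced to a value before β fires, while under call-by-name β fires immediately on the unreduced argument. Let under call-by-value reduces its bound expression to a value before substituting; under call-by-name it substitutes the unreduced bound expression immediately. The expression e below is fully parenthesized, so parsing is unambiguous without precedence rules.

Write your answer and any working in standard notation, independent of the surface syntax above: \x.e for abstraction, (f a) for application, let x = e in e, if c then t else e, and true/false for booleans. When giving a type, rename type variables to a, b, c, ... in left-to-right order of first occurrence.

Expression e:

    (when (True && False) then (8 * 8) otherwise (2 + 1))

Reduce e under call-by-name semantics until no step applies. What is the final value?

Trace:
step 0: (if (true && false) then (8 * 8) else (2 + 1))
step 1: [delta@0] (if false then (8 * 8) else (2 + 1))
step 2: [if@root] (2 + 1)
step 3: [delta@root] 3

Answer: 3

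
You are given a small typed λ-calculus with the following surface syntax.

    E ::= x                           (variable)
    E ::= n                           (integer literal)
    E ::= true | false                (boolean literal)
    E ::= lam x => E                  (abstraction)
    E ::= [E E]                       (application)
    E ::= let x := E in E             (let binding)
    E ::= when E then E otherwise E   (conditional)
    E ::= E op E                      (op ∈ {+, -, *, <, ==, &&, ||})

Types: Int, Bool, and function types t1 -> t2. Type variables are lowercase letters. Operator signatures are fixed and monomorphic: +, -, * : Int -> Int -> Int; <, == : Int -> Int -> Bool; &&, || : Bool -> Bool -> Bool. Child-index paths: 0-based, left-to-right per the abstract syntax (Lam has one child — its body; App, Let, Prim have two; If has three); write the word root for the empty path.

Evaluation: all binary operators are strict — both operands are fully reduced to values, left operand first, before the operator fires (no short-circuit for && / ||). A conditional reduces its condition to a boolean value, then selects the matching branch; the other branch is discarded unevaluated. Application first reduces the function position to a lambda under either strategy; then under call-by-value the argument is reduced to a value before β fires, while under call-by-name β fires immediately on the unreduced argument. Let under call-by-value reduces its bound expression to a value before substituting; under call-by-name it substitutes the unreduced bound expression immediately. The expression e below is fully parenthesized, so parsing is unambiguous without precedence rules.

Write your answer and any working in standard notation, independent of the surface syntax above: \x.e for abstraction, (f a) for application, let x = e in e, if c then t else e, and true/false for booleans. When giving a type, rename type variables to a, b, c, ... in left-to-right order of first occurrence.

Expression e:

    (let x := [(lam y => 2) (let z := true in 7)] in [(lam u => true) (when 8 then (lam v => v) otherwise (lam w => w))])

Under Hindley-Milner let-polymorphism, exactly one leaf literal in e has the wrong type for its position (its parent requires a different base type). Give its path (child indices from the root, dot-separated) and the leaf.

Answer: 1.1.0 : 8

Working:
\y._ : a -> Int
let z : Bool
  unify a -> Int ~ Int -> b
  unify a ~ Int
  unify Int ~ b
_ _ : Int
let x : Int
\u._ : c -> Bool
  unify Int ~ Bool
  FAIL: mismatch Int ~ Bool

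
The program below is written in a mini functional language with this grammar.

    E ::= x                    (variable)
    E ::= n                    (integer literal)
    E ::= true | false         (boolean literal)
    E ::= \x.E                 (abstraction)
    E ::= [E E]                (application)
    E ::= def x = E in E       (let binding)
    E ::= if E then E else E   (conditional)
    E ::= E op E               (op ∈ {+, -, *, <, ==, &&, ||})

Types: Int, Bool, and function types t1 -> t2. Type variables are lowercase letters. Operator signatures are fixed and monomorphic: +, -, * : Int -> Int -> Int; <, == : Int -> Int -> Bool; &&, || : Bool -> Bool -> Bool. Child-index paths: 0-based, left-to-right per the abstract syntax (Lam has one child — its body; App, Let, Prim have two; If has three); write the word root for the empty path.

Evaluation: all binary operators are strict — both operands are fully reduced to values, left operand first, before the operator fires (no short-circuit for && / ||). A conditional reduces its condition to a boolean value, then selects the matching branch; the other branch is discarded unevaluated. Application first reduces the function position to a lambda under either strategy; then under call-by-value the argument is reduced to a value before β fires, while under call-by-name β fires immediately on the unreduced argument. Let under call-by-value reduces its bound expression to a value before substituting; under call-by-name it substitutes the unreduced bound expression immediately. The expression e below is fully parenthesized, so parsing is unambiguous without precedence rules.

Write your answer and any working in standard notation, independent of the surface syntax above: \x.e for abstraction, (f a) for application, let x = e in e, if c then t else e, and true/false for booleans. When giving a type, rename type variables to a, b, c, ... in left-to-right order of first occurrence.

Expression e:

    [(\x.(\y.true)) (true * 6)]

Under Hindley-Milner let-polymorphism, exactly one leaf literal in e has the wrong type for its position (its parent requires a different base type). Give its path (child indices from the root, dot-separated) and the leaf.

Derivation:
\y._ : b -> Bool
\x._ : a -> b -> Bool
  unify Bool ~ Int
  FAIL: mismatch Bool ~ Int

Answer: 1.0 : true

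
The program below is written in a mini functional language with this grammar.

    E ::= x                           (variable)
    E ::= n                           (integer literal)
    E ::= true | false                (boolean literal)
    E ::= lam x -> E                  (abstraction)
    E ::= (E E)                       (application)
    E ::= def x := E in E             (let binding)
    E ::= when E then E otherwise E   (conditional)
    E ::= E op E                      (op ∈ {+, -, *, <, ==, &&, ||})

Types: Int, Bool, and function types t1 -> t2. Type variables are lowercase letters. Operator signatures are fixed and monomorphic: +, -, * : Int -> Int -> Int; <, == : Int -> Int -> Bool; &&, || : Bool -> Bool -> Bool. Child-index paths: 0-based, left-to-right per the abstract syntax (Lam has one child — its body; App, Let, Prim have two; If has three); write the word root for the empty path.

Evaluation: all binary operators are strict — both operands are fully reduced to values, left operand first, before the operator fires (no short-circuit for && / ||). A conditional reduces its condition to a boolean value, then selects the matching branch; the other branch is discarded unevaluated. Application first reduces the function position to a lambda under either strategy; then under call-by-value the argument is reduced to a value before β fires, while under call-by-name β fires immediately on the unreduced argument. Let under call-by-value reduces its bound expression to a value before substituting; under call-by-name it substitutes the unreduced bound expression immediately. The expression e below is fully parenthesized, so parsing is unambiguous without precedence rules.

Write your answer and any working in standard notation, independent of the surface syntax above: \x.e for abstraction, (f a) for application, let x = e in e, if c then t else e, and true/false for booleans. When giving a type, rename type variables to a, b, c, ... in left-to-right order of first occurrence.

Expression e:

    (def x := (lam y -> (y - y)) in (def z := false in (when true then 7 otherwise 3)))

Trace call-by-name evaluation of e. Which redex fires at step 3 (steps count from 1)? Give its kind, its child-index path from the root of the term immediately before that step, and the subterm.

Answer: if at root : (if true then 7 else 3)

Trace:
step 0: (let x = (\y.(y - y)) in (let z = false in (if true then 7 else 3)))
step 1: [let@root] (let z = false in (if true then 7 else 3))
step 2: [let@root] (if true then 7 else 3)
step 3: [if@root] 7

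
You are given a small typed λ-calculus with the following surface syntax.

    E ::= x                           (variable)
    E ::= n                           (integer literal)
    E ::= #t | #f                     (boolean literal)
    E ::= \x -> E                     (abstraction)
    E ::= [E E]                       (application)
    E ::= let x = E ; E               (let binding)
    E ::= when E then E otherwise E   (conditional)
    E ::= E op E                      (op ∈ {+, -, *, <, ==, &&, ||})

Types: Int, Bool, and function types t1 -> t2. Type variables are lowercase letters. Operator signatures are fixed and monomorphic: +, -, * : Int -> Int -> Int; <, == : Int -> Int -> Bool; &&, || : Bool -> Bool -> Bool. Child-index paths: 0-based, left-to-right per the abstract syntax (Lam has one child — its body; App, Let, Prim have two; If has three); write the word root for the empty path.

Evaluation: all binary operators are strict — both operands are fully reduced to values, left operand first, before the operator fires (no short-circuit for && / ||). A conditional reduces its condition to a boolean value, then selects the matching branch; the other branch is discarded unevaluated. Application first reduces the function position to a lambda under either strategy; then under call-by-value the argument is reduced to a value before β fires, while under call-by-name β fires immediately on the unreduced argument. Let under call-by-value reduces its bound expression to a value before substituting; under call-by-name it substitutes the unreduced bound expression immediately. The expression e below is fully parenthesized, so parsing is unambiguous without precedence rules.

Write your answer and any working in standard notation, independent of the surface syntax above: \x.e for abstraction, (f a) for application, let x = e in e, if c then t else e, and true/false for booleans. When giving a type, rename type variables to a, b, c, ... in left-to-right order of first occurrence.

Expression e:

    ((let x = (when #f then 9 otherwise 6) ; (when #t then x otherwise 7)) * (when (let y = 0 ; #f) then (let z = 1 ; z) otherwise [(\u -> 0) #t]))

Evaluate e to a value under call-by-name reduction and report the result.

Answer: 0

Trace:
step 0: ((let x = (if false then 9 else 6) in (if true then x else 7)) * (if (let y = 0 in false) then (let z = 1 in z) else ((\u.0) true)))
step 1: [let@0] ((if true then (if false then 9 else 6) else 7) * (if (let y = 0 in false) then (let z = 1 in z) else ((\u.0) true)))
step 2: [if@0] ((if false then 9 else 6) * (if (let y = 0 in false) then (let z = 1 in z) else ((\u.0) true)))
step 3: [if@0] (6 * (if (let y = 0 in false) then (let z = 1 in z) else ((\u.0) true)))
step 4: [let@1.0] (6 * (if false then (let z = 1 in z) else ((\u.0) true)))
step 5: [if@1] (6 * ((\u.0) true))
step 6: [beta@1] (6 * 0)
step 7: [delta@root] 0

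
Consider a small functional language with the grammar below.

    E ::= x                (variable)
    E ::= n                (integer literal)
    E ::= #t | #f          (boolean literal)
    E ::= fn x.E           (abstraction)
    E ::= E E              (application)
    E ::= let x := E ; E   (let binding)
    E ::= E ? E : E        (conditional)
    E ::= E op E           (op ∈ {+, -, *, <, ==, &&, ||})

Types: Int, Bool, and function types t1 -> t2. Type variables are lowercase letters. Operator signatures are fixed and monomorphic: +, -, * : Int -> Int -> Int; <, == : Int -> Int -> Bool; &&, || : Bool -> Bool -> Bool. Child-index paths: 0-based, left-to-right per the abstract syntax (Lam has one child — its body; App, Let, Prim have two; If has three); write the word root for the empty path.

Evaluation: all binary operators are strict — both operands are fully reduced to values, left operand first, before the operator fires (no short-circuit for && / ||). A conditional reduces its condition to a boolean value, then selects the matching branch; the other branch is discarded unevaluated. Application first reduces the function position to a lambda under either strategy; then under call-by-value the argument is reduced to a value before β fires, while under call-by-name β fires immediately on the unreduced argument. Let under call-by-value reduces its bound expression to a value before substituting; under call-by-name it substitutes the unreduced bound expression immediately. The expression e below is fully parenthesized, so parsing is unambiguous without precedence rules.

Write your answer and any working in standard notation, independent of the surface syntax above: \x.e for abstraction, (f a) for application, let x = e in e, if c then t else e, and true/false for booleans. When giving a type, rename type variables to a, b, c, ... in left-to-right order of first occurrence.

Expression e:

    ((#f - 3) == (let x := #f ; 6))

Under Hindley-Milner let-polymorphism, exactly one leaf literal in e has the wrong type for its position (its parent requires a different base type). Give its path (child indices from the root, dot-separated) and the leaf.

Answer: 0.0 : false

Trace:
  unify Bool ~ Int
  FAIL: mismatch Bool ~ Int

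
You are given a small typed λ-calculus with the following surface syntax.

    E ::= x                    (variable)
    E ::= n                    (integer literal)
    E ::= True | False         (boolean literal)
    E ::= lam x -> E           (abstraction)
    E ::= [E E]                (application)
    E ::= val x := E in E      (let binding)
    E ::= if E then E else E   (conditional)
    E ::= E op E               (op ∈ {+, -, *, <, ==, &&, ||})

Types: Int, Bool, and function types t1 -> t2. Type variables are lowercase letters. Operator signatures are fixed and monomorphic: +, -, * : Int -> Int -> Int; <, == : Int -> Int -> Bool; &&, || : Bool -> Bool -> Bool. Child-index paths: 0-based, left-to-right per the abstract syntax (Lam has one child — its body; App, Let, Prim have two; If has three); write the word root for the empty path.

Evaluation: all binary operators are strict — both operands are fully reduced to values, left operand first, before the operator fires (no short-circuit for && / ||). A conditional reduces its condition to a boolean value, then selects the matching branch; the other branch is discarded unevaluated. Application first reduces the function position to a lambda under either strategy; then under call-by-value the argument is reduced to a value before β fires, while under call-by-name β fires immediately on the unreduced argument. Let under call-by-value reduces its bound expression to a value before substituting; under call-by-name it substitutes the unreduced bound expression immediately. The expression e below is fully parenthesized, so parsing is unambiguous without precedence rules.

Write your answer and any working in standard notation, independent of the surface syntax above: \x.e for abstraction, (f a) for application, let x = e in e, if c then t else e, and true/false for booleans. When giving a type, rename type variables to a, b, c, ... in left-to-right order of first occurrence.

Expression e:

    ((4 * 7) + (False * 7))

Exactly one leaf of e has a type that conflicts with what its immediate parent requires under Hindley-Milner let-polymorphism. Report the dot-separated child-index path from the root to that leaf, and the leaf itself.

Working:
  unify Int ~ Int
  unify Int ~ Int
  unify Int ~ Int
  unify Bool ~ Int
  FAIL: mismatch Bool ~ Int

Answer: 1.0 : false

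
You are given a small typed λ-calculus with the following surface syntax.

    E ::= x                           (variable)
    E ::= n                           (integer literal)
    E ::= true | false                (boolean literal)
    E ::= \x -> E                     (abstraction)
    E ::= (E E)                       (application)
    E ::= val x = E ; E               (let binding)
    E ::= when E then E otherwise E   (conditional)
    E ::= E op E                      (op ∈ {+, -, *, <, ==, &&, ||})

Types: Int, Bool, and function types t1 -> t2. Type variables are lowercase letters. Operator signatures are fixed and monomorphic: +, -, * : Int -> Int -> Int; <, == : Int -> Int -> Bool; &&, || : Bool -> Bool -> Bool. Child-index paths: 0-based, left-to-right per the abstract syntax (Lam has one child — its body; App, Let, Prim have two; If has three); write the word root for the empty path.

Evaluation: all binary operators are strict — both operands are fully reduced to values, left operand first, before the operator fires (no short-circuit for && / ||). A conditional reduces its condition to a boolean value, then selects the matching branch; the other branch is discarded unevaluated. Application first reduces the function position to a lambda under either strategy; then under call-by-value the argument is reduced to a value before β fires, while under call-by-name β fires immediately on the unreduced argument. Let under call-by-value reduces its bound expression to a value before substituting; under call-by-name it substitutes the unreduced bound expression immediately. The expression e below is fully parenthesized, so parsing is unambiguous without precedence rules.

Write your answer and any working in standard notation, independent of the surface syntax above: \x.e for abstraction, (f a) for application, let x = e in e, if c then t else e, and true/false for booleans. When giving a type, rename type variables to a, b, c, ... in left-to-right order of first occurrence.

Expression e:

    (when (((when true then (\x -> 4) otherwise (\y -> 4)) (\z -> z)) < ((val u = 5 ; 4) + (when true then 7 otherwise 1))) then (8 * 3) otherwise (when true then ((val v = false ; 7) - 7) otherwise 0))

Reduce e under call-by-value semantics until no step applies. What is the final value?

Working:
step 0: (if (((if true then (\x.4) else (\y.4)) (\z.z)) < ((let u = 5 in 4) + (if true then 7 else 1))) then (8 * 3) else (if true then ((let v = false in 7) - 7) else 0))
step 1: [if@0.0.0] (if (((\x.4) (\z.z)) < ((let u = 5 in 4) + (if true then 7 else 1))) then (8 * 3) else (if true then ((let v = false in 7) - 7) else 0))
step 2: [beta@0.0] (if (4 < ((let u = 5 in 4) + (if true then 7 else 1))) then (8 * 3) else (if true then ((let v = false in 7) - 7) else 0))
step 3: [let@0.1.0] (if (4 < (4 + (if true then 7 else 1))) then (8 * 3) else (if true then ((let v = false in 7) - 7) else 0))
step 4: [if@0.1.1] (if (4 < (4 + 7)) then (8 * 3) else (if true then ((let v = false in 7) - 7) else 0))
step 5: [delta@0.1] (if (4 < 11) then (8 * 3) else (if true then ((let v = false in 7) - 7) else 0))
step 6: [delta@0] (if true then (8 * 3) else (if true then ((let v = false in 7) - 7) else 0))
step 7: [if@root] (8 * 3)
step 8: [delta@root] 24

Answer: 24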